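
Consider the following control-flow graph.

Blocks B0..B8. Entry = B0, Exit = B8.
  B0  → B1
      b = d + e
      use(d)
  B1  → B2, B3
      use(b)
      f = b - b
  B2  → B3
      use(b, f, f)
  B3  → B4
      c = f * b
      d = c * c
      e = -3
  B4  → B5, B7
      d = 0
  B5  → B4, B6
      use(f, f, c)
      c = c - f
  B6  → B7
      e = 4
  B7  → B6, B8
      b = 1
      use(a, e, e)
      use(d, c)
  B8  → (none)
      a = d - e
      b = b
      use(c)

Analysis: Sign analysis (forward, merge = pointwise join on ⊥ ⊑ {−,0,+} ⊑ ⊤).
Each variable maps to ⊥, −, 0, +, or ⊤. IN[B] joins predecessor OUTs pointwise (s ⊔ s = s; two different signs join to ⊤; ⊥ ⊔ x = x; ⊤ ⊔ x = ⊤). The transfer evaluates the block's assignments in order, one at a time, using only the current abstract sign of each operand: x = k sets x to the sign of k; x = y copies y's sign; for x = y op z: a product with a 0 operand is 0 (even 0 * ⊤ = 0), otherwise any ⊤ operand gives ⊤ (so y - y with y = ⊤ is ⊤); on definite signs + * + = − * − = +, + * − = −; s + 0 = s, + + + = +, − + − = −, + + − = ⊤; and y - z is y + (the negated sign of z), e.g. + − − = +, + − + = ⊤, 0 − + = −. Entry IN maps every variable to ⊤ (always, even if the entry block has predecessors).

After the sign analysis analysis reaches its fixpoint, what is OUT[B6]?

Answer: {a: ⊤, b: ⊤, c: ⊤, d: 0, e: +, f: ⊤}

Working:
Converged values:
  B0:   IN=(all ⊤)   OUT=(all ⊤)
  B1:   IN=(all ⊤)   OUT=(all ⊤)
  B2:   IN=(all ⊤)   OUT=(all ⊤)
  B3:   IN=(all ⊤)   OUT={e:-; rest ⊤}
  B4:   IN={e:-; rest ⊤}   OUT={d:0, e:-; rest ⊤}
  B5:   IN={d:0, e:-; rest ⊤}   OUT={d:0, e:-; rest ⊤}
  B6:   IN={d:0; rest ⊤}   OUT={d:0, e:+; rest ⊤}
  B7:   IN={d:0; rest ⊤}   OUT={b:+, d:0; rest ⊤}
  B8:   IN={b:+, d:0; rest ⊤}   OUT={b:+, d:0; rest ⊤}

Merge at B6: IN[B6] = OUT[B5] ⊔ OUT[B7] = {a: ⊤, b: ⊤, c: ⊤, d: 0, e: ⊤, f: ⊤}
Applying B6's transfer function to that IN value gives OUT[B6] (row B6 above).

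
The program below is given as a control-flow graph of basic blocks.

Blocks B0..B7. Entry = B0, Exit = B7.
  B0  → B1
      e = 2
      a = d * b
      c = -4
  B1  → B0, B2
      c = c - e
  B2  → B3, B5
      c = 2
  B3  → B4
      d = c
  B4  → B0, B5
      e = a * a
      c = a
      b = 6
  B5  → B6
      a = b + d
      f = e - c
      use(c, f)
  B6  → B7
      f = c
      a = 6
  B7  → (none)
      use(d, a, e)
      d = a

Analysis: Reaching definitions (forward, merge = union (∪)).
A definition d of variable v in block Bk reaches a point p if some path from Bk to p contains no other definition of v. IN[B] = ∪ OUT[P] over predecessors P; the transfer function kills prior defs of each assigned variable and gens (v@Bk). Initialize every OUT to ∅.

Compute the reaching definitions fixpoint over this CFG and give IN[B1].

Per-block solution:
  B0:   IN={a@B0, b@B4, c@B1, c@B4, d@B3, e@B0, e@B4}   OUT={a@B0, b@B4, c@B0, d@B3, e@B0}
  B1:   IN={a@B0, b@B4, c@B0, d@B3, e@B0}   OUT={a@B0, b@B4, c@B1, d@B3, e@B0}
  B2:   IN={a@B0, b@B4, c@B1, d@B3, e@B0}   OUT={a@B0, b@B4, c@B2, d@B3, e@B0}
  B3:   IN={a@B0, b@B4, c@B2, d@B3, e@B0}   OUT={a@B0, b@B4, c@B2, d@B3, e@B0}
  B4:   IN={a@B0, b@B4, c@B2, d@B3, e@B0}   OUT={a@B0, b@B4, c@B4, d@B3, e@B4}
  B5:   IN={a@B0, b@B4, c@B2, c@B4, d@B3, e@B0, e@B4}   OUT={a@B5, b@B4, c@B2, c@B4, d@B3, e@B0, e@B4, f@B5}
  B6:   IN={a@B5, b@B4, c@B2, c@B4, d@B3, e@B0, e@B4, f@B5}   OUT={a@B6, b@B4, c@B2, c@B4, d@B3, e@B0, e@B4, f@B6}
  B7:   IN={a@B6, b@B4, c@B2, c@B4, d@B3, e@B0, e@B4, f@B6}   OUT={a@B6, b@B4, c@B2, c@B4, d@B7, e@B0, e@B4, f@B6}

Merge at B1: IN[B1] = OUT[B0] = {a@B0, b@B4, c@B0, d@B3, e@B0}

Answer: {a@B0, b@B4, c@B0, d@B3, e@B0}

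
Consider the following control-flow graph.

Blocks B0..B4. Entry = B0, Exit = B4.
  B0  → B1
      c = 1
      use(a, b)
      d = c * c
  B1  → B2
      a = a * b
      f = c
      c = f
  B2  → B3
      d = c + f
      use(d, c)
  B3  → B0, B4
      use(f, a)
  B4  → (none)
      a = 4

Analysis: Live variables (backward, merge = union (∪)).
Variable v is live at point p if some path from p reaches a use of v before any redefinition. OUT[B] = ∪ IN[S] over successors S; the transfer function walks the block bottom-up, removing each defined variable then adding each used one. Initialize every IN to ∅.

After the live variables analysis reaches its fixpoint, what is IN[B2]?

Converged values:
  B0:   IN={a, b}   OUT={a, b, c}
  B1:   IN={a, b, c}   OUT={a, b, c, f}
  B2:   IN={a, b, c, f}   OUT={a, b, f}
  B3:   IN={a, b, f}   OUT={a, b}
  B4:   IN={}   OUT={}

Merge at B2: OUT[B2] = IN[B3] = {a, b, f}
Applying B2's transfer function to that OUT value gives IN[B2] (row B2 above).

Answer: {a, b, c, f}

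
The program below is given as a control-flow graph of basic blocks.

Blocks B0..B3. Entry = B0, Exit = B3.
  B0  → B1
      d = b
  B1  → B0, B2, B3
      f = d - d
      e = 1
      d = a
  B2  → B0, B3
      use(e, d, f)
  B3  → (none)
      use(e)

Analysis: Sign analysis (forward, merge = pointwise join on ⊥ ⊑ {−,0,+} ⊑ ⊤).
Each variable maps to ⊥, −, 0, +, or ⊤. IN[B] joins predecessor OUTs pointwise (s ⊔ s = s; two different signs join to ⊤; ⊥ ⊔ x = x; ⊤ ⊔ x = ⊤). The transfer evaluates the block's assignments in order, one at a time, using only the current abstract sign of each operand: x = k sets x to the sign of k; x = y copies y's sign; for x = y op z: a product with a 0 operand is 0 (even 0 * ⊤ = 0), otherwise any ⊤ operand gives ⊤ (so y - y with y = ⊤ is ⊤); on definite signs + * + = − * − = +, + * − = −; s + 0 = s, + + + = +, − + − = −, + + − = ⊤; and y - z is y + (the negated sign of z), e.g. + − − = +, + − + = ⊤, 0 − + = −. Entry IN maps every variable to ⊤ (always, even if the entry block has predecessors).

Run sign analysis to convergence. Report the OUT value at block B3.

Converged values:
  B0: | IN=(all ⊤) | OUT=(all ⊤)
  B1: | IN=(all ⊤) | OUT={e:+; rest ⊤}
  B2: | IN={e:+; rest ⊤} | OUT={e:+; rest ⊤}
  B3: | IN={e:+; rest ⊤} | OUT={e:+; rest ⊤}

Merge at B3: IN[B3] = OUT[B1] ⊔ OUT[B2] = {a: ⊤, b: ⊤, c: ⊤, d: ⊤, e: +, f: ⊤}
Applying B3's transfer function to that IN value gives OUT[B3] (row B3 above).

Answer: {a: ⊤, b: ⊤, c: ⊤, d: ⊤, e: +, f: ⊤}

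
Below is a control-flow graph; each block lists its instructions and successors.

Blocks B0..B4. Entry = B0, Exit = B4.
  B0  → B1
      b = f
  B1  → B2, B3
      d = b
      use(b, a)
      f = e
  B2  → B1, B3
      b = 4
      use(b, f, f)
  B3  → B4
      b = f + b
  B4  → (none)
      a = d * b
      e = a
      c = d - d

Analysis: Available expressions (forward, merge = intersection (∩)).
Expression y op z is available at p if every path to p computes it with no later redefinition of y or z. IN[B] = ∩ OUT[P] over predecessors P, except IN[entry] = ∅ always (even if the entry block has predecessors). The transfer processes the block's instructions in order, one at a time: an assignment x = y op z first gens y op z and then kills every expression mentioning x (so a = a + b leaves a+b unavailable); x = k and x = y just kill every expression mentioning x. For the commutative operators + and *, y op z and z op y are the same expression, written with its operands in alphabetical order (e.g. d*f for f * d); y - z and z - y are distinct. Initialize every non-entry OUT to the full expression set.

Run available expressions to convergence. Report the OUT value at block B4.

Answer: {b*d, d-d}

Working:
Converged values:
  B0:   IN={}   OUT={}
  B1:   IN={}   OUT={}
  B2:   IN={}   OUT={}
  B3:   IN={}   OUT={}
  B4:   IN={}   OUT={b*d, d-d}

Merge at B4: IN[B4] = OUT[B3] = {}
Applying B4's transfer function to that IN value gives OUT[B4] (row B4 above).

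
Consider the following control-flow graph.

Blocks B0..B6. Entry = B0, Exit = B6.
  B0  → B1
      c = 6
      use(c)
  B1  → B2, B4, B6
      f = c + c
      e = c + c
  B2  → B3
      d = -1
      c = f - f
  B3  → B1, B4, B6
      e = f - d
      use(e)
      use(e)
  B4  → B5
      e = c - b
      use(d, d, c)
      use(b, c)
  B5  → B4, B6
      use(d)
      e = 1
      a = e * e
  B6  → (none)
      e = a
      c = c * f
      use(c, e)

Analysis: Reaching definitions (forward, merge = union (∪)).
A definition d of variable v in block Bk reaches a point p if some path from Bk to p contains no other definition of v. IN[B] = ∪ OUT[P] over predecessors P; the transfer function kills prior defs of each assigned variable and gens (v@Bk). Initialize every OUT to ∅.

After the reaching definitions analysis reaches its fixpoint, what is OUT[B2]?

Answer: {c@B2, d@B2, e@B1, f@B1}

Derivation:
Fixpoint table:
  B0:  IN={}  OUT={c@B0}
  B1:  IN={c@B0, c@B2, d@B2, e@B3, f@B1}  OUT={c@B0, c@B2, d@B2, e@B1, f@B1}
  B2:  IN={c@B0, c@B2, d@B2, e@B1, f@B1}  OUT={c@B2, d@B2, e@B1, f@B1}
  B3:  IN={c@B2, d@B2, e@B1, f@B1}  OUT={c@B2, d@B2, e@B3, f@B1}
  B4:  IN={a@B5, c@B0, c@B2, d@B2, e@B1, e@B3, e@B5, f@B1}  OUT={a@B5, c@B0, c@B2, d@B2, e@B4, f@B1}
  B5:  IN={a@B5, c@B0, c@B2, d@B2, e@B4, f@B1}  OUT={a@B5, c@B0, c@B2, d@B2, e@B5, f@B1}
  B6:  IN={a@B5, c@B0, c@B2, d@B2, e@B1, e@B3, e@B5, f@B1}  OUT={a@B5, c@B6, d@B2, e@B6, f@B1}

Merge at B2: IN[B2] = OUT[B1] = {c@B0, c@B2, d@B2, e@B1, f@B1}
Applying B2's transfer function to that IN value gives OUT[B2] (row B2 above).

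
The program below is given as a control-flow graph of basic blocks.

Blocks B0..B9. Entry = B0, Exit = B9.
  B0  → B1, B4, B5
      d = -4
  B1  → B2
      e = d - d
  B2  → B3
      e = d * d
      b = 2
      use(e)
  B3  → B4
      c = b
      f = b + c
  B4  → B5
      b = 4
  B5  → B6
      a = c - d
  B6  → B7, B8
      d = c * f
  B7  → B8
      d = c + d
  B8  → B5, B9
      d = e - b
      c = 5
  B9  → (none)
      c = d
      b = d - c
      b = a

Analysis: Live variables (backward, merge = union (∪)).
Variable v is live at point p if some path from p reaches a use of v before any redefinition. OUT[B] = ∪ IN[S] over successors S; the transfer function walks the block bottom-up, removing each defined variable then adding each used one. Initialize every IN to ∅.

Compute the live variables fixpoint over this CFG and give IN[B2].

Answer: {d}

Derivation:
Fixpoint table:
  B0: | IN={b, c, e, f} | OUT={b, c, d, e, f}
  B1: | IN={d} | OUT={d}
  B2: | IN={d} | OUT={b, d, e}
  B3: | IN={b, d, e} | OUT={c, d, e, f}
  B4: | IN={c, d, e, f} | OUT={b, c, d, e, f}
  B5: | IN={b, c, d, e, f} | OUT={a, b, c, e, f}
  B6: | IN={a, b, c, e, f} | OUT={a, b, c, d, e, f}
  B7: | IN={a, b, c, d, e, f} | OUT={a, b, e, f}
  B8: | IN={a, b, e, f} | OUT={a, b, c, d, e, f}
  B9: | IN={a, d} | OUT={}

Merge at B2: OUT[B2] = IN[B3] = {b, d, e}
Applying B2's transfer function to that OUT value gives IN[B2] (row B2 above).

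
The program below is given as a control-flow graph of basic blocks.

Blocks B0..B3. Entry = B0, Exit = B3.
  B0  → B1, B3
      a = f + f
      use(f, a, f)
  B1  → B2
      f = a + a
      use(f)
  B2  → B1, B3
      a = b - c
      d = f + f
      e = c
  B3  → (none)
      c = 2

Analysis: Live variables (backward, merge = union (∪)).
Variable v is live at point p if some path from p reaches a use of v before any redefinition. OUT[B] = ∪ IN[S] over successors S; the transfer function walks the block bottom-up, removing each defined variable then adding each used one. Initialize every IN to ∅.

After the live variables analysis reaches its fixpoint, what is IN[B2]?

Answer: {b, c, f}

Trace:
Fixpoint table:
  B0:   IN={b, c, f}   OUT={a, b, c}
  B1:   IN={a, b, c}   OUT={b, c, f}
  B2:   IN={b, c, f}   OUT={a, b, c}
  B3:   IN={}   OUT={}

Merge at B2: OUT[B2] = IN[B1] ⊔ IN[B3] = {a, b, c}
Applying B2's transfer function to that OUT value gives IN[B2] (row B2 above).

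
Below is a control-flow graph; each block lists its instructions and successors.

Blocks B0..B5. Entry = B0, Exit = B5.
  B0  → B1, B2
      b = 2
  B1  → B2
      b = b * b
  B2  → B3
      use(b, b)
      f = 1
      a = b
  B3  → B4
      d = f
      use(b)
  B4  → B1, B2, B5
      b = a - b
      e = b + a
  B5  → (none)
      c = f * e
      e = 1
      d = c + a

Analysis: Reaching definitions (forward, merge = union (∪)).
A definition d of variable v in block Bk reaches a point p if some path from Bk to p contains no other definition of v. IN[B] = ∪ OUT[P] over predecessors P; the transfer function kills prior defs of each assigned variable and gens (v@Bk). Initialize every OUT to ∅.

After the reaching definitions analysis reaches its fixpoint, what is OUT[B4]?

Answer: {a@B2, b@B4, d@B3, e@B4, f@B2}

Trace:
Per-block solution:
  B0:   IN={}   OUT={b@B0}
  B1:   IN={a@B2, b@B0, b@B4, d@B3, e@B4, f@B2}   OUT={a@B2, b@B1, d@B3, e@B4, f@B2}
  B2:   IN={a@B2, b@B0, b@B1, b@B4, d@B3, e@B4, f@B2}   OUT={a@B2, b@B0, b@B1, b@B4, d@B3, e@B4, f@B2}
  B3:   IN={a@B2, b@B0, b@B1, b@B4, d@B3, e@B4, f@B2}   OUT={a@B2, b@B0, b@B1, b@B4, d@B3, e@B4, f@B2}
  B4:   IN={a@B2, b@B0, b@B1, b@B4, d@B3, e@B4, f@B2}   OUT={a@B2, b@B4, d@B3, e@B4, f@B2}
  B5:   IN={a@B2, b@B4, d@B3, e@B4, f@B2}   OUT={a@B2, b@B4, c@B5, d@B5, e@B5, f@B2}

Merge at B4: IN[B4] = OUT[B3] = {a@B2, b@B0, b@B1, b@B4, d@B3, e@B4, f@B2}
Applying B4's transfer function to that IN value gives OUT[B4] (row B4 above).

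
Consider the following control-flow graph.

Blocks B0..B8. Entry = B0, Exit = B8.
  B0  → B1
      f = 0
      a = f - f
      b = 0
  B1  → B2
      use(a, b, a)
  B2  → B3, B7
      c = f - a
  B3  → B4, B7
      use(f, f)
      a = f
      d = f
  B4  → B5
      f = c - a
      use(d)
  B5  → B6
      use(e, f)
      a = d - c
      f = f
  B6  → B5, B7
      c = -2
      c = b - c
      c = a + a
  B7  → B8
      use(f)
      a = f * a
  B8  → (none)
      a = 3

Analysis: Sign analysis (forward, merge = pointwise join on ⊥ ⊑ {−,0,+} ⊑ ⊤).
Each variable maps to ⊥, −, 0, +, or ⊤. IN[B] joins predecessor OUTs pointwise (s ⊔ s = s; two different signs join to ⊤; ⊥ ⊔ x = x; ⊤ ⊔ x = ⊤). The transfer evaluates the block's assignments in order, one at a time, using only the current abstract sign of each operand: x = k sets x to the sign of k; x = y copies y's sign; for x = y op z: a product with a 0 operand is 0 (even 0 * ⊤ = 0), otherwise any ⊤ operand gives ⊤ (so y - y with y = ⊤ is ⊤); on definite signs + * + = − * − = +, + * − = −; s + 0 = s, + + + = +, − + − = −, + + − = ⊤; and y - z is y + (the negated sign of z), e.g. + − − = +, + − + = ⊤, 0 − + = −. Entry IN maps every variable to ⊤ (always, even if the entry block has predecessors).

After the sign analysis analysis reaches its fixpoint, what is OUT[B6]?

Answer: {a: 0, b: 0, c: 0, d: 0, e: ⊤, f: 0}

Working:
Per-block solution:
  B0:   IN=(all ⊤)   OUT={a:0, b:0, f:0; rest ⊤}
  B1:   IN={a:0, b:0, f:0; rest ⊤}   OUT={a:0, b:0, f:0; rest ⊤}
  B2:   IN={a:0, b:0, f:0; rest ⊤}   OUT={a:0, b:0, c:0, f:0; rest ⊤}
  B3:   IN={a:0, b:0, c:0, f:0; rest ⊤}   OUT={a:0, b:0, c:0, d:0, f:0; rest ⊤}
  B4:   IN={a:0, b:0, c:0, d:0, f:0; rest ⊤}   OUT={a:0, b:0, c:0, d:0, f:0; rest ⊤}
  B5:   IN={a:0, b:0, c:0, d:0, f:0; rest ⊤}   OUT={a:0, b:0, c:0, d:0, f:0; rest ⊤}
  B6:   IN={a:0, b:0, c:0, d:0, f:0; rest ⊤}   OUT={a:0, b:0, c:0, d:0, f:0; rest ⊤}
  B7:   IN={a:0, b:0, c:0, f:0; rest ⊤}   OUT={a:0, b:0, c:0, f:0; rest ⊤}
  B8:   IN={a:0, b:0, c:0, f:0; rest ⊤}   OUT={a:+, b:0, c:0, f:0; rest ⊤}

Merge at B6: IN[B6] = OUT[B5] = {a: 0, b: 0, c: 0, d: 0, e: ⊤, f: 0}
Applying B6's transfer function to that IN value gives OUT[B6] (row B6 above).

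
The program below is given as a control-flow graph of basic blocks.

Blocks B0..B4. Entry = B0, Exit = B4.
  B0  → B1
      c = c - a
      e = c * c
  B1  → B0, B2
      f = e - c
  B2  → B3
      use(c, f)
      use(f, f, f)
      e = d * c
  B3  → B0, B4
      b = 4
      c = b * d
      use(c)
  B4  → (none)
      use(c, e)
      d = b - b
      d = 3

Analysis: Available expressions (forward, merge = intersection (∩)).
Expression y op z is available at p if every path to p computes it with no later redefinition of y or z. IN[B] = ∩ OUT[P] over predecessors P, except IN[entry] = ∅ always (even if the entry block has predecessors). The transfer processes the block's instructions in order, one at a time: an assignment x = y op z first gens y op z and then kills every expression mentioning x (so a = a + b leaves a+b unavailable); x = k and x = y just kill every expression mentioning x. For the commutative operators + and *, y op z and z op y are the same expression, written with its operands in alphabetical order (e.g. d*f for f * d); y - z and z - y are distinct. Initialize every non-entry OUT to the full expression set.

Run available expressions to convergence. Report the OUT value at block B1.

Answer: {c*c, e-c}

Derivation:
Fixpoint table:
  B0:  IN={}  OUT={c*c}
  B1:  IN={c*c}  OUT={c*c, e-c}
  B2:  IN={c*c, e-c}  OUT={c*c, c*d}
  B3:  IN={c*c, c*d}  OUT={b*d}
  B4:  IN={b*d}  OUT={b-b}

Merge at B1: IN[B1] = OUT[B0] = {c*c}
Applying B1's transfer function to that IN value gives OUT[B1] (row B1 above).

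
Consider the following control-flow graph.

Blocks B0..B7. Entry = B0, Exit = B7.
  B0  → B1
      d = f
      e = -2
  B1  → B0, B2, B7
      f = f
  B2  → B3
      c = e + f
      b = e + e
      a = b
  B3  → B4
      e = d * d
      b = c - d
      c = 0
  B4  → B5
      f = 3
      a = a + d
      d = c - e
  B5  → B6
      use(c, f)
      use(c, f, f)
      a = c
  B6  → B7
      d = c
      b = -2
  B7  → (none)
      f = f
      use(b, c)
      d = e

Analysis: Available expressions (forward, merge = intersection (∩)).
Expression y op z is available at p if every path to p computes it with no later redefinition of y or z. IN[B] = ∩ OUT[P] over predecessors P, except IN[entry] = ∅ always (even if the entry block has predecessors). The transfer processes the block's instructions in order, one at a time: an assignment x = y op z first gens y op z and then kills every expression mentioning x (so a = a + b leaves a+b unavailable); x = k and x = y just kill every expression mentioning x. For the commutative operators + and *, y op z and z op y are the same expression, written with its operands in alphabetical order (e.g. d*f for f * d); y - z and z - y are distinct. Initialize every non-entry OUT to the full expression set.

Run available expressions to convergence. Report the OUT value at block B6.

Answer: {c-e}

Derivation:
Converged values:
  B0: | IN={} | OUT={}
  B1: | IN={} | OUT={}
  B2: | IN={} | OUT={e+e, e+f}
  B3: | IN={e+e, e+f} | OUT={d*d}
  B4: | IN={d*d} | OUT={c-e}
  B5: | IN={c-e} | OUT={c-e}
  B6: | IN={c-e} | OUT={c-e}
  B7: | IN={} | OUT={}

Merge at B6: IN[B6] = OUT[B5] = {c-e}
Applying B6's transfer function to that IN value gives OUT[B6] (row B6 above).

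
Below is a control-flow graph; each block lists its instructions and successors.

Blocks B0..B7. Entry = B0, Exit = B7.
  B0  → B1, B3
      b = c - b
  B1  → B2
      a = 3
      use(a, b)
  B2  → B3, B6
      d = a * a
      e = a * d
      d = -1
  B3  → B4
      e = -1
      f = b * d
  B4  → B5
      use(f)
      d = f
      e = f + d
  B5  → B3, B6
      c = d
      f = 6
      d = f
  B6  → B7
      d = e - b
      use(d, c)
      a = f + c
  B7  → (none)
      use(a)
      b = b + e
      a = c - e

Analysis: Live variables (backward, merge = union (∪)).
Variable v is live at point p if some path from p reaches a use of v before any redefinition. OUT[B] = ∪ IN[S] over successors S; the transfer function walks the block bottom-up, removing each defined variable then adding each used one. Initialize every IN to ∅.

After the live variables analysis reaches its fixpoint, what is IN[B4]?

Answer: {b, f}

Trace:
Per-block solution:
  B0:  IN={b, c, d, f}  OUT={b, c, d, f}
  B1:  IN={b, c, f}  OUT={a, b, c, f}
  B2:  IN={a, b, c, f}  OUT={b, c, d, e, f}
  B3:  IN={b, d}  OUT={b, f}
  B4:  IN={b, f}  OUT={b, d, e}
  B5:  IN={b, d, e}  OUT={b, c, d, e, f}
  B6:  IN={b, c, e, f}  OUT={a, b, c, e}
  B7:  IN={a, b, c, e}  OUT={}

Merge at B4: OUT[B4] = IN[B5] = {b, d, e}
Applying B4's transfer function to that OUT value gives IN[B4] (row B4 above).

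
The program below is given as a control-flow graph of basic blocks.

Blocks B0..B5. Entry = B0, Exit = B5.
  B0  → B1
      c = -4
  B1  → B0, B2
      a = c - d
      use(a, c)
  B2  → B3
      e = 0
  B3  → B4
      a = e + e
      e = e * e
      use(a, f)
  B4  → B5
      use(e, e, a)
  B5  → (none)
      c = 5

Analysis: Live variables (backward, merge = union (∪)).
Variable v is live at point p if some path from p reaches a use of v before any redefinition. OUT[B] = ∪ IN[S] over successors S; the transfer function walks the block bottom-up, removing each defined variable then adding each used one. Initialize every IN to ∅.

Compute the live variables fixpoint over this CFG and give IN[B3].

Converged values:
  B0: | IN={d, f} | OUT={c, d, f}
  B1: | IN={c, d, f} | OUT={d, f}
  B2: | IN={f} | OUT={e, f}
  B3: | IN={e, f} | OUT={a, e}
  B4: | IN={a, e} | OUT={}
  B5: | IN={} | OUT={}

Merge at B3: OUT[B3] = IN[B4] = {a, e}
Applying B3's transfer function to that OUT value gives IN[B3] (row B3 above).

Answer: {e, f}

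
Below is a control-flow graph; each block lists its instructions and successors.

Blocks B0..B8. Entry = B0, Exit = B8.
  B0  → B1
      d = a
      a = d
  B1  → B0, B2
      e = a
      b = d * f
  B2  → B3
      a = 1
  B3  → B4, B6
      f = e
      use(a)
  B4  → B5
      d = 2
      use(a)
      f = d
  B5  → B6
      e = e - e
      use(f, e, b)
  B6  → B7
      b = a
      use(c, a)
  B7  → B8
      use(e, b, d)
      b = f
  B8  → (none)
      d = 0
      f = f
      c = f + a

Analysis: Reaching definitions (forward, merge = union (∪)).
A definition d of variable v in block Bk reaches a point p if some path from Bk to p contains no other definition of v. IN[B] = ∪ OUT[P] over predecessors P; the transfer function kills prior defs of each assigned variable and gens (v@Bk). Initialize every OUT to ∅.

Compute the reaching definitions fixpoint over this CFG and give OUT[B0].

Answer: {a@B0, b@B1, d@B0, e@B1}

Working:
Fixpoint table:
  B0: | IN={a@B0, b@B1, d@B0, e@B1} | OUT={a@B0, b@B1, d@B0, e@B1}
  B1: | IN={a@B0, b@B1, d@B0, e@B1} | OUT={a@B0, b@B1, d@B0, e@B1}
  B2: | IN={a@B0, b@B1, d@B0, e@B1} | OUT={a@B2, b@B1, d@B0, e@B1}
  B3: | IN={a@B2, b@B1, d@B0, e@B1} | OUT={a@B2, b@B1, d@B0, e@B1, f@B3}
  B4: | IN={a@B2, b@B1, d@B0, e@B1, f@B3} | OUT={a@B2, b@B1, d@B4, e@B1, f@B4}
  B5: | IN={a@B2, b@B1, d@B4, e@B1, f@B4} | OUT={a@B2, b@B1, d@B4, e@B5, f@B4}
  B6: | IN={a@B2, b@B1, d@B0, d@B4, e@B1, e@B5, f@B3, f@B4} | OUT={a@B2, b@B6, d@B0, d@B4, e@B1, e@B5, f@B3, f@B4}
  B7: | IN={a@B2, b@B6, d@B0, d@B4, e@B1, e@B5, f@B3, f@B4} | OUT={a@B2, b@B7, d@B0, d@B4, e@B1, e@B5, f@B3, f@B4}
  B8: | IN={a@B2, b@B7, d@B0, d@B4, e@B1, e@B5, f@B3, f@B4} | OUT={a@B2, b@B7, c@B8, d@B8, e@B1, e@B5, f@B8}

Merge at B0 (entry node, so the boundary value {} is joined with the incoming edge(s)): IN[B0] = {} ⊔ OUT[B1] = {a@B0, b@B1, d@B0, e@B1}
Applying B0's transfer function to that IN value gives OUT[B0] (row B0 above).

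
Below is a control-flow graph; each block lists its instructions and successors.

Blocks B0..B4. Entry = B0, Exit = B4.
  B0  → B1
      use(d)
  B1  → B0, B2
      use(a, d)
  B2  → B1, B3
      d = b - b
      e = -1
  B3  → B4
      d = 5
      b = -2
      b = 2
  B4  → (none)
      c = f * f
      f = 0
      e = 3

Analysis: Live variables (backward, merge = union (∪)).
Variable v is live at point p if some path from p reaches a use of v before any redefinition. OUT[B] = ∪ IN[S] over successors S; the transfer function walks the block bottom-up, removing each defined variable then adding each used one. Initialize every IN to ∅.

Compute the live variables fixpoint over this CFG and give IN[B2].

Converged values:
  B0:   IN={a, b, d, f}   OUT={a, b, d, f}
  B1:   IN={a, b, d, f}   OUT={a, b, d, f}
  B2:   IN={a, b, f}   OUT={a, b, d, f}
  B3:   IN={f}   OUT={f}
  B4:   IN={f}   OUT={}

Merge at B2: OUT[B2] = IN[B1] ⊔ IN[B3] = {a, b, d, f}
Applying B2's transfer function to that OUT value gives IN[B2] (row B2 above).

Answer: {a, b, f}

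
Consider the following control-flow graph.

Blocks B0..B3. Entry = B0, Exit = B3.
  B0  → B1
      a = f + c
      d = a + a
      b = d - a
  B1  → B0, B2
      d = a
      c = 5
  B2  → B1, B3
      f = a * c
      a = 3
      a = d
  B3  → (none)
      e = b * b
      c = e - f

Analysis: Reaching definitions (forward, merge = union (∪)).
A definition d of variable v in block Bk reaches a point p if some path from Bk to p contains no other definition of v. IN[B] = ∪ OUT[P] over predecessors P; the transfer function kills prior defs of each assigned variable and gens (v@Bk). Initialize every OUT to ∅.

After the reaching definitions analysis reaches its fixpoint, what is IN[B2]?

Answer: {a@B0, a@B2, b@B0, c@B1, d@B1, f@B2}

Trace:
Fixpoint table:
  B0:   IN={a@B0, a@B2, b@B0, c@B1, d@B1, f@B2}   OUT={a@B0, b@B0, c@B1, d@B0, f@B2}
  B1:   IN={a@B0, a@B2, b@B0, c@B1, d@B0, d@B1, f@B2}   OUT={a@B0, a@B2, b@B0, c@B1, d@B1, f@B2}
  B2:   IN={a@B0, a@B2, b@B0, c@B1, d@B1, f@B2}   OUT={a@B2, b@B0, c@B1, d@B1, f@B2}
  B3:   IN={a@B2, b@B0, c@B1, d@B1, f@B2}   OUT={a@B2, b@B0, c@B3, d@B1, e@B3, f@B2}

Merge at B2: IN[B2] = OUT[B1] = {a@B0, a@B2, b@B0, c@B1, d@B1, f@B2}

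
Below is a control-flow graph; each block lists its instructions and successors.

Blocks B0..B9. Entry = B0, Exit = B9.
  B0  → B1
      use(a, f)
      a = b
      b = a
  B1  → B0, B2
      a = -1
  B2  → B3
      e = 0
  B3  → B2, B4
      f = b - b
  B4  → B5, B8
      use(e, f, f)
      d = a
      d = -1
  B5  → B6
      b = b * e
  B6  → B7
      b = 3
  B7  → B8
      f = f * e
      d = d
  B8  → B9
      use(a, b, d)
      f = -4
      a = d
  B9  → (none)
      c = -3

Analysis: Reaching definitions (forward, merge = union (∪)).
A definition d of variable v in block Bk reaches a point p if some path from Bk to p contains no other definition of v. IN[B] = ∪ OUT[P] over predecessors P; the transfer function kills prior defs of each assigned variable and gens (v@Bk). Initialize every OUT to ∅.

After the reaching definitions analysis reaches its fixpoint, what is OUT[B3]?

Answer: {a@B1, b@B0, e@B2, f@B3}

Derivation:
Per-block solution:
  B0:   IN={a@B1, b@B0}   OUT={a@B0, b@B0}
  B1:   IN={a@B0, b@B0}   OUT={a@B1, b@B0}
  B2:   IN={a@B1, b@B0, e@B2, f@B3}   OUT={a@B1, b@B0, e@B2, f@B3}
  B3:   IN={a@B1, b@B0, e@B2, f@B3}   OUT={a@B1, b@B0, e@B2, f@B3}
  B4:   IN={a@B1, b@B0, e@B2, f@B3}   OUT={a@B1, b@B0, d@B4, e@B2, f@B3}
  B5:   IN={a@B1, b@B0, d@B4, e@B2, f@B3}   OUT={a@B1, b@B5, d@B4, e@B2, f@B3}
  B6:   IN={a@B1, b@B5, d@B4, e@B2, f@B3}   OUT={a@B1, b@B6, d@B4, e@B2, f@B3}
  B7:   IN={a@B1, b@B6, d@B4, e@B2, f@B3}   OUT={a@B1, b@B6, d@B7, e@B2, f@B7}
  B8:   IN={a@B1, b@B0, b@B6, d@B4, d@B7, e@B2, f@B3, f@B7}   OUT={a@B8, b@B0, b@B6, d@B4, d@B7, e@B2, f@B8}
  B9:   IN={a@B8, b@B0, b@B6, d@B4, d@B7, e@B2, f@B8}   OUT={a@B8, b@B0, b@B6, c@B9, d@B4, d@B7, e@B2, f@B8}

Merge at B3: IN[B3] = OUT[B2] = {a@B1, b@B0, e@B2, f@B3}
Applying B3's transfer function to that IN value gives OUT[B3] (row B3 above).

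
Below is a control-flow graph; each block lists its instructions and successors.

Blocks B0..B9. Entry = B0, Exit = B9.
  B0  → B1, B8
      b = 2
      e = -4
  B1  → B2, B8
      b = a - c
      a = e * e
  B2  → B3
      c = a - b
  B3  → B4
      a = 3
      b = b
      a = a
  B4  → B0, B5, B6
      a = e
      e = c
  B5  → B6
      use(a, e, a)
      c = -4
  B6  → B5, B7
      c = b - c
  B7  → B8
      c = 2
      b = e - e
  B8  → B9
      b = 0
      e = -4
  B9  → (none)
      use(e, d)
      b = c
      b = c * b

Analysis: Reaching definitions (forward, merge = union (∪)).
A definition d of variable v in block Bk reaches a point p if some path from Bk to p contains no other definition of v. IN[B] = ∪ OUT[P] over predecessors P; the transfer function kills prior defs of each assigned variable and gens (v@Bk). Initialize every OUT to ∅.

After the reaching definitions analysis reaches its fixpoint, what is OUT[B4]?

Per-block solution:
  B0:  IN={a@B4, b@B3, c@B2, e@B4}  OUT={a@B4, b@B0, c@B2, e@B0}
  B1:  IN={a@B4, b@B0, c@B2, e@B0}  OUT={a@B1, b@B1, c@B2, e@B0}
  B2:  IN={a@B1, b@B1, c@B2, e@B0}  OUT={a@B1, b@B1, c@B2, e@B0}
  B3:  IN={a@B1, b@B1, c@B2, e@B0}  OUT={a@B3, b@B3, c@B2, e@B0}
  B4:  IN={a@B3, b@B3, c@B2, e@B0}  OUT={a@B4, b@B3, c@B2, e@B4}
  B5:  IN={a@B4, b@B3, c@B2, c@B6, e@B4}  OUT={a@B4, b@B3, c@B5, e@B4}
  B6:  IN={a@B4, b@B3, c@B2, c@B5, e@B4}  OUT={a@B4, b@B3, c@B6, e@B4}
  B7:  IN={a@B4, b@B3, c@B6, e@B4}  OUT={a@B4, b@B7, c@B7, e@B4}
  B8:  IN={a@B1, a@B4, b@B0, b@B1, b@B7, c@B2, c@B7, e@B0, e@B4}  OUT={a@B1, a@B4, b@B8, c@B2, c@B7, e@B8}
  B9:  IN={a@B1, a@B4, b@B8, c@B2, c@B7, e@B8}  OUT={a@B1, a@B4, b@B9, c@B2, c@B7, e@B8}

Merge at B4: IN[B4] = OUT[B3] = {a@B3, b@B3, c@B2, e@B0}
Applying B4's transfer function to that IN value gives OUT[B4] (row B4 above).

Answer: {a@B4, b@B3, c@B2, e@B4}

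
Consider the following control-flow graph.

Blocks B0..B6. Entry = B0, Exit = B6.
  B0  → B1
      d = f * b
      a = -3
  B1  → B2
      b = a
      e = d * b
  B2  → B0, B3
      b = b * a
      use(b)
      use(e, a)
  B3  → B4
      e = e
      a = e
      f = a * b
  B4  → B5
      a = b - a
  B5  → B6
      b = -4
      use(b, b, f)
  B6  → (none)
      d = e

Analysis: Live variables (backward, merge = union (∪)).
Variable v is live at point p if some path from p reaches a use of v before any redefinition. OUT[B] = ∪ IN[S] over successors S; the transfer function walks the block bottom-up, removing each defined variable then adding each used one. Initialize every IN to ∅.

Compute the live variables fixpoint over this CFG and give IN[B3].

Answer: {b, e}

Working:
Per-block solution:
  B0: | IN={b, f} | OUT={a, d, f}
  B1: | IN={a, d, f} | OUT={a, b, e, f}
  B2: | IN={a, b, e, f} | OUT={b, e, f}
  B3: | IN={b, e} | OUT={a, b, e, f}
  B4: | IN={a, b, e, f} | OUT={e, f}
  B5: | IN={e, f} | OUT={e}
  B6: | IN={e} | OUT={}

Merge at B3: OUT[B3] = IN[B4] = {a, b, e, f}
Applying B3's transfer function to that OUT value gives IN[B3] (row B3 above).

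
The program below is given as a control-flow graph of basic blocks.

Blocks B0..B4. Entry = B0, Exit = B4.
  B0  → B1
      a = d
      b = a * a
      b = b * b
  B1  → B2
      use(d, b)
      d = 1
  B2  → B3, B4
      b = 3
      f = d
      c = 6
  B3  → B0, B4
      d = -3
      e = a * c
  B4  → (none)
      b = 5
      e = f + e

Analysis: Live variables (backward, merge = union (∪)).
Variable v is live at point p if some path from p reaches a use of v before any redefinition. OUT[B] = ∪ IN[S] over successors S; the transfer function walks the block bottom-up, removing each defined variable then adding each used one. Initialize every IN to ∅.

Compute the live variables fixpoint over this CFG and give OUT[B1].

Answer: {a, d, e}

Derivation:
Per-block solution:
  B0:   IN={d, e}   OUT={a, b, d, e}
  B1:   IN={a, b, d, e}   OUT={a, d, e}
  B2:   IN={a, d, e}   OUT={a, c, e, f}
  B3:   IN={a, c, f}   OUT={d, e, f}
  B4:   IN={e, f}   OUT={}

Merge at B1: OUT[B1] = IN[B2] = {a, d, e}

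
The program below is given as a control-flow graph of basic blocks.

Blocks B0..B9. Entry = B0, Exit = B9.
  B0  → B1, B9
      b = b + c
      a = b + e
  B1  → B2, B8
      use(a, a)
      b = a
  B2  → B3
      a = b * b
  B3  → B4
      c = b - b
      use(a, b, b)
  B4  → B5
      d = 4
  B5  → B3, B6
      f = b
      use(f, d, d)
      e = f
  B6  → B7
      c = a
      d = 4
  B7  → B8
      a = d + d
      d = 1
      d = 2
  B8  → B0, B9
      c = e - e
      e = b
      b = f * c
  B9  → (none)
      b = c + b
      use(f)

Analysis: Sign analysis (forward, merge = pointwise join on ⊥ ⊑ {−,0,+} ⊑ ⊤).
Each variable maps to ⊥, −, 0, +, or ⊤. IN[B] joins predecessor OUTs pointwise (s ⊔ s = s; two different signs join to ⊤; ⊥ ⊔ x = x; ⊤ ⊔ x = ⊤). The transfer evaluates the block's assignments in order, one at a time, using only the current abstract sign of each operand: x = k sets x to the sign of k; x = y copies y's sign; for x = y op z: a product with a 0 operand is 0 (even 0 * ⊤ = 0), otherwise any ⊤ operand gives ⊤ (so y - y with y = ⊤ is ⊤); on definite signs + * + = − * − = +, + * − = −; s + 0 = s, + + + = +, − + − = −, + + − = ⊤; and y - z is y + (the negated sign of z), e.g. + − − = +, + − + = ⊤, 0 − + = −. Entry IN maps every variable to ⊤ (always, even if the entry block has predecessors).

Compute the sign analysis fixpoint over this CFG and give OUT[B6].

Answer: {a: ⊤, b: ⊤, c: ⊤, d: +, e: ⊤, f: ⊤}

Trace:
Per-block solution:
  B0: | IN=(all ⊤) | OUT=(all ⊤)
  B1: | IN=(all ⊤) | OUT=(all ⊤)
  B2: | IN=(all ⊤) | OUT=(all ⊤)
  B3: | IN=(all ⊤) | OUT=(all ⊤)
  B4: | IN=(all ⊤) | OUT={d:+; rest ⊤}
  B5: | IN={d:+; rest ⊤} | OUT={d:+; rest ⊤}
  B6: | IN={d:+; rest ⊤} | OUT={d:+; rest ⊤}
  B7: | IN={d:+; rest ⊤} | OUT={a:+, d:+; rest ⊤}
  B8: | IN=(all ⊤) | OUT=(all ⊤)
  B9: | IN=(all ⊤) | OUT=(all ⊤)

Merge at B6: IN[B6] = OUT[B5] = {a: ⊤, b: ⊤, c: ⊤, d: +, e: ⊤, f: ⊤}
Applying B6's transfer function to that IN value gives OUT[B6] (row B6 above).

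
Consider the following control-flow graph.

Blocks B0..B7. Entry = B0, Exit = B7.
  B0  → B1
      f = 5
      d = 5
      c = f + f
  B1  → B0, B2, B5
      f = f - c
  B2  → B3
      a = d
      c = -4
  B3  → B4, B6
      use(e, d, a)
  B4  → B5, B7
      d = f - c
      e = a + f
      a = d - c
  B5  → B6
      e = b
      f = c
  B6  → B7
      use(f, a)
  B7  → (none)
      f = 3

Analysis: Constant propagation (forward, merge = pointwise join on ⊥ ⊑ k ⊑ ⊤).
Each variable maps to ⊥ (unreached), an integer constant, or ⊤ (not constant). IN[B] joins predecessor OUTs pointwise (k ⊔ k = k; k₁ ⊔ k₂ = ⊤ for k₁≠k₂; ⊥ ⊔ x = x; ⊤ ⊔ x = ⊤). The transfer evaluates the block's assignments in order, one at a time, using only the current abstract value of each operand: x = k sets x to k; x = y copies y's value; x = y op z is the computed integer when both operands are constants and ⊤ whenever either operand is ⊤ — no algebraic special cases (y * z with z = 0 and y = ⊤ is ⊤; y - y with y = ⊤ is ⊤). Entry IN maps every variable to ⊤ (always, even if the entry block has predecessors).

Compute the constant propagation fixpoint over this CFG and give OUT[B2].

Per-block solution:
  B0: | IN=(all ⊤) | OUT={c:10, d:5, f:5; rest ⊤}
  B1: | IN={c:10, d:5, f:5; rest ⊤} | OUT={c:10, d:5, f:-5; rest ⊤}
  B2: | IN={c:10, d:5, f:-5; rest ⊤} | OUT={a:5, c:-4, d:5, f:-5; rest ⊤}
  B3: | IN={a:5, c:-4, d:5, f:-5; rest ⊤} | OUT={a:5, c:-4, d:5, f:-5; rest ⊤}
  B4: | IN={a:5, c:-4, d:5, f:-5; rest ⊤} | OUT={a:3, c:-4, d:-1, e:0, f:-5; rest ⊤}
  B5: | IN={f:-5; rest ⊤} | OUT=(all ⊤)
  B6: | IN=(all ⊤) | OUT=(all ⊤)
  B7: | IN=(all ⊤) | OUT={f:3; rest ⊤}

Merge at B2: IN[B2] = OUT[B1] = {a: ⊤, b: ⊤, c: 10, d: 5, e: ⊤, f: -5}
Applying B2's transfer function to that IN value gives OUT[B2] (row B2 above).

Answer: {a: 5, b: ⊤, c: -4, d: 5, e: ⊤, f: -5}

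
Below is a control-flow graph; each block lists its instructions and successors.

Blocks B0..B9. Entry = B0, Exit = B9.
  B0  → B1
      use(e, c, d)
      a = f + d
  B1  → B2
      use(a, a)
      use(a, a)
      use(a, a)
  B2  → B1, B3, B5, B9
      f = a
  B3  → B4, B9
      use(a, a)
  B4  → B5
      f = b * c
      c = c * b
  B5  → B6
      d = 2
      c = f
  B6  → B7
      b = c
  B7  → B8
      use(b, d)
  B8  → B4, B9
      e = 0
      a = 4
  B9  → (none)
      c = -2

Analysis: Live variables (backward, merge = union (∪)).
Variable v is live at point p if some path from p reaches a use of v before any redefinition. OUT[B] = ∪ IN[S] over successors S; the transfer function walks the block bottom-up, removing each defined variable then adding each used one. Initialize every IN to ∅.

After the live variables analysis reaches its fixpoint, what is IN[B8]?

Fixpoint table:
  B0: | IN={b, c, d, e, f} | OUT={a, b, c}
  B1: | IN={a, b, c} | OUT={a, b, c}
  B2: | IN={a, b, c} | OUT={a, b, c, f}
  B3: | IN={a, b, c} | OUT={b, c}
  B4: | IN={b, c} | OUT={f}
  B5: | IN={f} | OUT={c, d}
  B6: | IN={c, d} | OUT={b, c, d}
  B7: | IN={b, c, d} | OUT={b, c}
  B8: | IN={b, c} | OUT={b, c}
  B9: | IN={} | OUT={}

Merge at B8: OUT[B8] = IN[B4] ⊔ IN[B9] = {b, c}
Applying B8's transfer function to that OUT value gives IN[B8] (row B8 above).

Answer: {b, c}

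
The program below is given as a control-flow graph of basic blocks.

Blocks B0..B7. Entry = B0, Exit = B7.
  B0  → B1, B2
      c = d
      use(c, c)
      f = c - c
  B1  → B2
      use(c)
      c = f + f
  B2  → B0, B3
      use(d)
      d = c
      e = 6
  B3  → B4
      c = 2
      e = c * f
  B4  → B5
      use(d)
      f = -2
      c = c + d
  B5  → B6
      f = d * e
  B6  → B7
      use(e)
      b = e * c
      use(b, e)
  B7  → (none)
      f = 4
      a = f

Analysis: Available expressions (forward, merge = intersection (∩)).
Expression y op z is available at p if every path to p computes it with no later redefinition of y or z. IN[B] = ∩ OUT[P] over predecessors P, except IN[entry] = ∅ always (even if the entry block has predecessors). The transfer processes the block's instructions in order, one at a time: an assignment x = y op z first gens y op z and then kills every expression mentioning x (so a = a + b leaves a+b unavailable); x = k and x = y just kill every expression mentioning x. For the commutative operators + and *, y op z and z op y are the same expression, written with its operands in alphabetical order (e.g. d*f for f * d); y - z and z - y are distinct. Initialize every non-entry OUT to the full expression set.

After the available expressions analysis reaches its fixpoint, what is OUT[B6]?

Converged values:
  B0:  IN={}  OUT={c-c}
  B1:  IN={c-c}  OUT={f+f}
  B2:  IN={}  OUT={}
  B3:  IN={}  OUT={c*f}
  B4:  IN={c*f}  OUT={}
  B5:  IN={}  OUT={d*e}
  B6:  IN={d*e}  OUT={c*e, d*e}
  B7:  IN={c*e, d*e}  OUT={c*e, d*e}

Merge at B6: IN[B6] = OUT[B5] = {d*e}
Applying B6's transfer function to that IN value gives OUT[B6] (row B6 above).

Answer: {c*e, d*e}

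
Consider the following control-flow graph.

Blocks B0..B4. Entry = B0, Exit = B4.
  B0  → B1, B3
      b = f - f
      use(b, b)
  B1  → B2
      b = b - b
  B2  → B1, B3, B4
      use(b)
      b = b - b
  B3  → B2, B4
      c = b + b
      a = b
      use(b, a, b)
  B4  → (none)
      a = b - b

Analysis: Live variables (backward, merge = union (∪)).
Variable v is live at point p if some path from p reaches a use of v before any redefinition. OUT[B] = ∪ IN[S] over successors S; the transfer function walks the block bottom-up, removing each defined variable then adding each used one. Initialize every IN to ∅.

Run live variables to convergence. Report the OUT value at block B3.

Per-block solution:
  B0:   IN={f}   OUT={b}
  B1:   IN={b}   OUT={b}
  B2:   IN={b}   OUT={b}
  B3:   IN={b}   OUT={b}
  B4:   IN={b}   OUT={}

Merge at B3: OUT[B3] = IN[B2] ⊔ IN[B4] = {b}

Answer: {b}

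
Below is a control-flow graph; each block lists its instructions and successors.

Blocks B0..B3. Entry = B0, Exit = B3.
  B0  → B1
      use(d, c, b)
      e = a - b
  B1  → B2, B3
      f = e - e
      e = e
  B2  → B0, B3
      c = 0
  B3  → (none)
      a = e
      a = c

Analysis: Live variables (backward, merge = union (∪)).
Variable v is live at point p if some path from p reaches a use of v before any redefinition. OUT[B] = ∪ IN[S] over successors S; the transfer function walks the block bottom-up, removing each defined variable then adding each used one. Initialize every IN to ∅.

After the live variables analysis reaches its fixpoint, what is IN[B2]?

Answer: {a, b, d, e}

Trace:
Per-block solution:
  B0:  IN={a, b, c, d}  OUT={a, b, c, d, e}
  B1:  IN={a, b, c, d, e}  OUT={a, b, c, d, e}
  B2:  IN={a, b, d, e}  OUT={a, b, c, d, e}
  B3:  IN={c, e}  OUT={}

Merge at B2: OUT[B2] = IN[B0] ⊔ IN[B3] = {a, b, c, d, e}
Applying B2's transfer function to that OUT value gives IN[B2] (row B2 above).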